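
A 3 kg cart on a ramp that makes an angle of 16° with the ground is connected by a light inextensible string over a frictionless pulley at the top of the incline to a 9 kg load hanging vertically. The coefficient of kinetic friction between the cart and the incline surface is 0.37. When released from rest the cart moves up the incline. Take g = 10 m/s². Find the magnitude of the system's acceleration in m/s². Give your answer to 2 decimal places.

For the cart on the incline: the weight component along the slope is m₁g sin 16° = 3 × 10 × 0.2756 = 8.268 N and the normal force is N = m₁g cos 16° = 28.838 N.
Kinetic friction opposes the cart's motion up the incline: f = μN = 0.37 × 28.838 = 10.670 N acting down the slope.
Newton's second law for the cart (up-slope positive): T − 8.268 − 10.670 = 3 a. For the hanging load (downward positive): 9 × 10 − T = 9 a.
Adding the two equations eliminates T: 71.062 = 12 a, so a = 5.9218 m/s².

5.92 m/s²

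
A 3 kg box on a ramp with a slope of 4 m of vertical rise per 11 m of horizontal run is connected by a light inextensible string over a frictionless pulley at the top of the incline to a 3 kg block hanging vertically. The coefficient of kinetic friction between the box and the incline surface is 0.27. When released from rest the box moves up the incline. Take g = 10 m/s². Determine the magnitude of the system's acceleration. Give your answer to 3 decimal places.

2.023 m/s²

For the box on the incline: the weight component along the slope is m₁g sin 19.98° = 3 × 10 × 0.3417 = 10.251 N and the normal force is N = m₁g cos 19.98° = 28.194 N.
Kinetic friction opposes the box's motion up the incline: f = μN = 0.27 × 28.194 = 7.612 N acting down the slope.
Newton's second law for the box (up-slope positive): T − 10.251 − 7.612 = 3 a. For the hanging block (downward positive): 3 × 10 − T = 3 a.
Adding the two equations eliminates T: 12.137 = 6 a, so a = 2.0228 m/s².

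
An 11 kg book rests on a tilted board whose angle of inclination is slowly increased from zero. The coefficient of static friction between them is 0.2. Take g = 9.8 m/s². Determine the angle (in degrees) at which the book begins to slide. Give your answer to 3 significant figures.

11.3°

At the threshold of sliding, static friction is at its maximum μ_s N and exactly balances the weight component along the incline: mg sin θ = μ_s mg cos θ.
Hence tan θ = μ_s = 0.2, so θ = arctan(0.2) = 11.3099°.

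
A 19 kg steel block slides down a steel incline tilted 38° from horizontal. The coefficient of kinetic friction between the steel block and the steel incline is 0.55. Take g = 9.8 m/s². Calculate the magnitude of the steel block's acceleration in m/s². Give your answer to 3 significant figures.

Resolving the weight along the incline: the component pulling the steel block down the slope is mg sin 38° = 19 × 9.8 × 0.6157 = 114.643 N, and the normal force is N = mg cos 38° = 19 × 9.8 × 0.7880 = 146.726 N.
Kinetic friction acts up the slope with magnitude f = μN = 0.55 × 146.726 = 80.699 N.
Net force along the incline is 114.643 − 80.699 = 33.944 N, so a = 33.944 / 19 = 1.7865 m/s².

1.79 m/s²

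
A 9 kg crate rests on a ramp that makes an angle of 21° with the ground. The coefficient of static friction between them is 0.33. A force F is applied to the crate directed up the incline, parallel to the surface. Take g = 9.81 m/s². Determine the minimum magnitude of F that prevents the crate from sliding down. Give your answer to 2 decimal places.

4.44 N

The normal force is N = mg cos 21° = 82.426 N. With F at its minimum the crate is on the verge of sliding down, so static friction is at its maximum μ_s N = 0.33 × 82.426 = 27.201 N and acts up the slope.
Equilibrium along the incline: F + μ_s N = mg sin 21°, so F = 31.640 − 27.201 = 4.439 N.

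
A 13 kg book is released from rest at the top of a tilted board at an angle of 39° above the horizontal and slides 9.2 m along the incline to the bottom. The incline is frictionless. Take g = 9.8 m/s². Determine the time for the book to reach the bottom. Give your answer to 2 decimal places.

The weight component along the incline is mg sin 39° = 80.175 N and the normal force is N = mg cos 39° = 99.008 N.
With no friction, a = g sin 39° = 6.1673 m/s².
Starting from rest, L = ½at², so t = √(2L/a) = √(2 × 9.2 / 6.1673) = 1.7273 s.

1.73 s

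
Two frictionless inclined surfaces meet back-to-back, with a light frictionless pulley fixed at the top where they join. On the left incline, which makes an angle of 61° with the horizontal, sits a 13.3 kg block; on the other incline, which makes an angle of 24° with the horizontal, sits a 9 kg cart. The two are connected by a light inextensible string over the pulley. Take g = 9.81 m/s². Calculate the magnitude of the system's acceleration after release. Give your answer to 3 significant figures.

3.51 m/s²

Resolve each weight along its own incline: the 13.3 kg mass has component 13.3 × 9.81 × sin 61° = 114.114 N down its slope, and the 9 kg mass has 9 × 9.81 × sin 24° = 35.911 N down its slope.
The 13.3 kg side's 114.114 N exceeds the other side's 35.911 N, so that mass slides down and the 9 kg mass slides up. Taking that direction as positive, Newton's second law for the whole system gives 114.114 − 35.911 = (13.3 + 9) a, so a = 78.203 / 22.3 = 3.5069 m/s².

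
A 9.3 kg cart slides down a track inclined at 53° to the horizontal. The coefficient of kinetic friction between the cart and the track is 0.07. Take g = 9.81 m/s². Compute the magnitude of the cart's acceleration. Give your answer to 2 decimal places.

Resolving the weight along the incline: the component pulling the cart down the slope is mg sin 53° = 9.3 × 9.81 × 0.7986 = 72.859 N, and the normal force is N = mg cos 53° = 9.3 × 9.81 × 0.6018 = 54.904 N.
Kinetic friction acts up the slope with magnitude f = μN = 0.07 × 54.904 = 3.843 N.
Net force along the incline is 72.859 − 3.843 = 69.016 N, so a = 69.016 / 9.3 = 7.4211 m/s².

7.42 m/s²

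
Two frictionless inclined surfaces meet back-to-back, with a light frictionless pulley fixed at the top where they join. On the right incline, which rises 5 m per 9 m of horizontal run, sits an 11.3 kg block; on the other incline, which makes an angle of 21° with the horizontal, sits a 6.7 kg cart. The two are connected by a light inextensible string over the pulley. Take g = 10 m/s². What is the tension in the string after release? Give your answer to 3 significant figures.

Resolve each weight along its own incline: the 11.3 kg mass has component 11.3 × 10 × sin 29.05° = 54.878 N down its slope, and the 6.7 kg mass has 6.7 × 10 × sin 21° = 24.011 N down its slope.
The 11.3 kg side's 54.878 N exceeds the other side's 24.011 N, so that mass slides down and the 6.7 kg mass slides up. Taking that direction as positive, Newton's second law for the whole system gives 54.878 − 24.011 = (11.3 + 6.7) a, so a = 30.867 / 18 = 1.7148 m/s².
For the 6.7 kg mass (up-slope positive): T − 24.011 = 6.7 × 1.7148, so T = 35.500 N.

35.5 N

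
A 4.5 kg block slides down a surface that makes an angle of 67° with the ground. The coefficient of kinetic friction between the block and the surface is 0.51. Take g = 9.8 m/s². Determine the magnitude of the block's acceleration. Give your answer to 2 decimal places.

7.07 m/s²

Resolving the weight along the incline: the component pulling the block down the slope is mg sin 67° = 4.5 × 9.8 × 0.9205 = 40.594 N, and the normal force is N = mg cos 67° = 4.5 × 9.8 × 0.3907 = 17.230 N.
Kinetic friction acts up the slope with magnitude f = μN = 0.51 × 17.230 = 8.787 N.
Net force along the incline is 40.594 − 8.787 = 31.807 N, so a = 31.807 / 4.5 = 7.0682 m/s².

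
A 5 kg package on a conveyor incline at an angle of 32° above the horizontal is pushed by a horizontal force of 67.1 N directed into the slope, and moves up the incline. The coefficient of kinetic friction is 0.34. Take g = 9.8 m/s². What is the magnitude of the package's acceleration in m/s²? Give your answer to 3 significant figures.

The horizontal push has components F cos 32° = 67.1 × 0.8480 = 56.901 N up the incline and F sin 32° = 67.1 × 0.5299 = 35.556 N pressing into the surface.
The normal force is therefore N = mg cos 32° + F sin 32° = 41.552 + 35.556 = 77.108 N, and kinetic friction down the slope is μN = 0.34 × 77.108 = 26.217 N.
Along the incline: F cos 32° − mg sin 32° − μN = ma, so 56.901 − 25.965 − 26.217 = 5 a, giving a = 0.9438 m/s².

0.944 m/s²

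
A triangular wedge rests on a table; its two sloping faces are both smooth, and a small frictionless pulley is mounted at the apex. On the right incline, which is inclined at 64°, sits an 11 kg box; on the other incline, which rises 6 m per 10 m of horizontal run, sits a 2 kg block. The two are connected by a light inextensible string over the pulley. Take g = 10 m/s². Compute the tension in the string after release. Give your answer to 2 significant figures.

Resolve each weight along its own incline: the 11 kg mass has component 11 × 10 × sin 64° = 98.867 N down its slope, and the 2 kg mass has 2 × 10 × sin 30.96° = 10.290 N down its slope.
The 11 kg side's 98.867 N exceeds the other side's 10.290 N, so that mass slides down and the 2 kg mass slides up. Taking that direction as positive, Newton's second law for the whole system gives 98.867 − 10.290 = (11 + 2) a, so a = 88.577 / 13 = 6.8136 m/s².
For the 2 kg mass (up-slope positive): T − 10.290 = 2 × 6.8136, so T = 23.917 N.

24 N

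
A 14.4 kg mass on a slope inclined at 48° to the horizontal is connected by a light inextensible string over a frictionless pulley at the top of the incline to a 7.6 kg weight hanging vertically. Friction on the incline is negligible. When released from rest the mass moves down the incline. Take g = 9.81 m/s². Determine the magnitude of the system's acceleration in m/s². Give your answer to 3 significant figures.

For the mass on the incline: the weight component along the slope is m₁g sin 48° = 14.4 × 9.81 × 0.7431 = 104.973 N and the normal force is N = m₁g cos 48° = 94.524 N.
Newton's second law for the mass (down-slope positive): 104.973 − T = 14.4 a. For the hanging weight (upward positive): T − 7.6 × 9.81 = 7.6 a.
Adding the two equations eliminates T: 30.417 = 22 a, so a = 1.3826 m/s².

1.38 m/s²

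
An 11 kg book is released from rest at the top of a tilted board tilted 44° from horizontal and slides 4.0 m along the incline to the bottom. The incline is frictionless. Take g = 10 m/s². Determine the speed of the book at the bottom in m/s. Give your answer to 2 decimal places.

7.45 m/s

The weight component along the incline is mg sin 44° = 76.412 N and the normal force is N = mg cos 44° = 79.127 N.
With no friction, a = g sin 44° = 6.9466 m/s².
Starting from rest over a distance of 4.0 m, v² = 2aL = 2 × 6.9466 × 4.0 = 55.5728, so v = 7.4547 m/s.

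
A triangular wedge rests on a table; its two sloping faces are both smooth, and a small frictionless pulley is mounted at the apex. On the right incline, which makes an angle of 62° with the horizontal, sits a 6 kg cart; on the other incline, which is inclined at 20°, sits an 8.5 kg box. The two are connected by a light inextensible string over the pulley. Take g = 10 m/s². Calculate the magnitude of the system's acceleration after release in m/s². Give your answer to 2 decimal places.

1.65 m/s²

Resolve each weight along its own incline: the 6 kg mass has component 6 × 10 × sin 62° = 52.977 N down its slope, and the 8.5 kg mass has 8.5 × 10 × sin 20° = 29.072 N down its slope.
The 6 kg side's 52.977 N exceeds the other side's 29.072 N, so that mass slides down and the 8.5 kg mass slides up. Taking that direction as positive, Newton's second law for the whole system gives 52.977 − 29.072 = (6 + 8.5) a, so a = 23.905 / 14.5 = 1.6486 m/s².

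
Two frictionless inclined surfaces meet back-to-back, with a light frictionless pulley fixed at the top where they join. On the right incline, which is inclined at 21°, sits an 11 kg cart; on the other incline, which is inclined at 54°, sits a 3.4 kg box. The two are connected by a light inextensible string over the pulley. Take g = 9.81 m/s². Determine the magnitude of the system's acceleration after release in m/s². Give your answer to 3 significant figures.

Resolve each weight along its own incline: the 11 kg mass has component 11 × 9.81 × sin 21° = 38.671 N down its slope, and the 3.4 kg mass has 3.4 × 9.81 × sin 54° = 26.984 N down its slope.
The 11 kg side's 38.671 N exceeds the other side's 26.984 N, so that mass slides down and the 3.4 kg mass slides up. Taking that direction as positive, Newton's second law for the whole system gives 38.671 − 26.984 = (11 + 3.4) a, so a = 11.687 / 14.4 = 0.8116 m/s².

0.812 m/s²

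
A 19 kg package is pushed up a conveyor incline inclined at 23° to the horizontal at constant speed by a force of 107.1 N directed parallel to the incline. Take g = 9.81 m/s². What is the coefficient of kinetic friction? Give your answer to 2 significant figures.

0.20

At constant speed ΣF = 0 along the incline. The applied 107.1 N acts up the slope; the weight component mg sin 23° = 72.828 N and kinetic friction μN both act down the slope.
So 107.1 = 72.828 + μ × 171.573, giving μ = (107.1 − 72.828) / 171.573 = 0.1998.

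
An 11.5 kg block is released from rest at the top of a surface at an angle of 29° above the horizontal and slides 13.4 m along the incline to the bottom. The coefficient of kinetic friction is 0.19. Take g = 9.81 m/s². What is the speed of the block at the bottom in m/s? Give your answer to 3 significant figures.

The weight component along the incline is mg sin 29° = 54.694 N and the normal force is N = mg cos 29° = 98.670 N.
Friction up the slope is f = μN = 0.19 × 98.670 = 18.747 N, so the net downslope force is 54.694 − 18.747 = 35.947 N and a = 35.947 / 11.5 = 3.1258 m/s².
Starting from rest over a distance of 13.4 m, v² = 2aL = 2 × 3.1258 × 13.4 = 83.7714, so v = 9.1527 m/s.

9.15 m/s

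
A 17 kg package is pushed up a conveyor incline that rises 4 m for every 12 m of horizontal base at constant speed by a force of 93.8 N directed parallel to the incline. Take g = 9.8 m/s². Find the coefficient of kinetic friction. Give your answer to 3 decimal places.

0.260

At constant speed ΣF = 0 along the incline. The applied 93.8 N acts up the slope; the weight component mg sin 18.43° = 52.684 N and kinetic friction μN both act down the slope.
So 93.8 = 52.684 + μ × 158.051, giving μ = (93.8 − 52.684) / 158.051 = 0.2601.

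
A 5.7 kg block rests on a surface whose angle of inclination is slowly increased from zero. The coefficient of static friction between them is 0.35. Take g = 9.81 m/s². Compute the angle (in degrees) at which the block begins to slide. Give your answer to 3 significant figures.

19.3°

At the threshold of sliding, static friction is at its maximum μ_s N and exactly balances the weight component along the incline: mg sin θ = μ_s mg cos θ.
Hence tan θ = μ_s = 0.35, so θ = arctan(0.35) = 19.2900°.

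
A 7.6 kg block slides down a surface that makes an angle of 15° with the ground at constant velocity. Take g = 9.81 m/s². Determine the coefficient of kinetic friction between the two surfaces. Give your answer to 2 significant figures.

At constant velocity the net force along the incline is zero: mg sin 15° = μ mg cos 15°.
So μ = tan 15° = 0.2588 / 0.9659 = 0.2679.

0.27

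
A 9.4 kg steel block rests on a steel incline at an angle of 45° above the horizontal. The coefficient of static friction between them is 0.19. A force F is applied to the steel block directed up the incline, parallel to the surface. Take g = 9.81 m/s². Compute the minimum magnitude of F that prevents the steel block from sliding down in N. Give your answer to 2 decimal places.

52.82 N

The normal force is N = mg cos 45° = 65.205 N. With F at its minimum the steel block is on the verge of sliding down, so static friction is at its maximum μ_s N = 0.19 × 65.205 = 12.389 N and acts up the slope.
Equilibrium along the incline: F + μ_s N = mg sin 45°, so F = 65.205 − 12.389 = 52.816 N.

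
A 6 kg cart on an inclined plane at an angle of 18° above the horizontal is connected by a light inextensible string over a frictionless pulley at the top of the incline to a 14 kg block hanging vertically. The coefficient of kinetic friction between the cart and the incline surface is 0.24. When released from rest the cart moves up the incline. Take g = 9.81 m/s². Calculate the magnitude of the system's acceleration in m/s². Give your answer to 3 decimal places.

5.286 m/s²

For the cart on the incline: the weight component along the slope is m₁g sin 18° = 6 × 9.81 × 0.3090 = 18.188 N and the normal force is N = m₁g cos 18° = 55.979 N.
Kinetic friction opposes the cart's motion up the incline: f = μN = 0.24 × 55.979 = 13.435 N acting down the slope.
Newton's second law for the cart (up-slope positive): T − 18.188 − 13.435 = 6 a. For the hanging block (downward positive): 14 × 9.81 − T = 14 a.
Adding the two equations eliminates T: 105.717 = 20 a, so a = 5.2858 m/s².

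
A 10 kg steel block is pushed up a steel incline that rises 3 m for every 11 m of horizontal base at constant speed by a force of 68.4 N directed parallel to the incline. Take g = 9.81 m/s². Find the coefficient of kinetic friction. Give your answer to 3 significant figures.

At constant speed ΣF = 0 along the incline. The applied 68.4 N acts up the slope; the weight component mg sin 15.26° = 25.812 N and kinetic friction μN both act down the slope.
So 68.4 = 25.812 + μ × 94.643, giving μ = (68.4 − 25.812) / 94.643 = 0.4500.

0.450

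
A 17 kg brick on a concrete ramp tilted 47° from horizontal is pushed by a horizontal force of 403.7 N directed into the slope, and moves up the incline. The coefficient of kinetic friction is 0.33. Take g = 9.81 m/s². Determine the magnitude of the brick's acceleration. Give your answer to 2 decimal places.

1.08 m/s²

The horizontal push has components F cos 47° = 403.7 × 0.6820 = 275.323 N up the incline and F sin 47° = 403.7 × 0.7314 = 295.266 N pressing into the surface.
The normal force is therefore N = mg cos 47° + F sin 47° = 113.737 + 295.266 = 409.003 N, and kinetic friction down the slope is μN = 0.33 × 409.003 = 134.971 N.
Along the incline: F cos 47° − mg sin 47° − μN = ma, so 275.323 − 121.976 − 134.971 = 17 a, giving a = 1.0809 m/s².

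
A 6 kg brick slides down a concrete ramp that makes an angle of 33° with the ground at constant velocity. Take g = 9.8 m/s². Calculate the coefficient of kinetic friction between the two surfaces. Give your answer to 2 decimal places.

0.65

At constant velocity the net force along the incline is zero: mg sin 33° = μ mg cos 33°.
So μ = tan 33° = 0.5446 / 0.8387 = 0.6493.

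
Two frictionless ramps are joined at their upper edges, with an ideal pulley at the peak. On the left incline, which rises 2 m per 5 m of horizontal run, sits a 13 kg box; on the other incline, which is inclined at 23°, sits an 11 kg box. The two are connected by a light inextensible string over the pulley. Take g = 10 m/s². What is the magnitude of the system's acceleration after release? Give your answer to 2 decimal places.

0.22 m/s²

Resolve each weight along its own incline: the 13 kg mass has component 13 × 10 × sin 21.80° = 48.281 N down its slope, and the 11 kg mass has 11 × 10 × sin 23° = 42.980 N down its slope.
The 13 kg side's 48.281 N exceeds the other side's 42.980 N, so that mass slides down and the 11 kg mass slides up. Taking that direction as positive, Newton's second law for the whole system gives 48.281 − 42.980 = (13 + 11) a, so a = 5.301 / 24 = 0.2209 m/s².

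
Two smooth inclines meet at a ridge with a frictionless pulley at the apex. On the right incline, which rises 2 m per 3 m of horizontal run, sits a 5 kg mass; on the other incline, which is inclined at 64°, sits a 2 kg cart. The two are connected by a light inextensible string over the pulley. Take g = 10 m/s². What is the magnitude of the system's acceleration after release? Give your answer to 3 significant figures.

Resolve each weight along its own incline: the 5 kg mass has component 5 × 10 × sin 33.69° = 27.735 N down its slope, and the 2 kg mass has 2 × 10 × sin 64° = 17.976 N down its slope.
The 5 kg side's 27.735 N exceeds the other side's 17.976 N, so that mass slides down and the 2 kg mass slides up. Taking that direction as positive, Newton's second law for the whole system gives 27.735 − 17.976 = (5 + 2) a, so a = 9.759 / 7 = 1.3941 m/s².

1.39 m/s²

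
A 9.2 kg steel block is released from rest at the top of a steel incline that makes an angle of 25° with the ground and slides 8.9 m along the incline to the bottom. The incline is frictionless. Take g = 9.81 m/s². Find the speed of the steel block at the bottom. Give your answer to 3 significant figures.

The weight component along the incline is mg sin 25° = 38.142 N and the normal force is N = mg cos 25° = 81.796 N.
With no friction, a = g sin 25° = 4.1459 m/s².
Starting from rest over a distance of 8.9 m, v² = 2aL = 2 × 4.1459 × 8.9 = 73.7970, so v = 8.5905 m/s.

8.59 m/s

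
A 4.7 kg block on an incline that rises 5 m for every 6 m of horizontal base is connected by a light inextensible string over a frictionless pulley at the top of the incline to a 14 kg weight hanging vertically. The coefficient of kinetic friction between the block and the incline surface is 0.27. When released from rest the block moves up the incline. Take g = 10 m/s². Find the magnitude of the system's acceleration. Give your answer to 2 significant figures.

For the block on the incline: the weight component along the slope is m₁g sin 39.81° = 4.7 × 10 × 0.6402 = 30.089 N and the normal force is N = m₁g cos 39.81° = 36.106 N.
Kinetic friction opposes the block's motion up the incline: f = μN = 0.27 × 36.106 = 9.749 N acting down the slope.
Newton's second law for the block (up-slope positive): T − 30.089 − 9.749 = 4.7 a. For the hanging weight (downward positive): 14 × 10 − T = 14 a.
Adding the two equations eliminates T: 100.162 = 18.7 a, so a = 5.3563 m/s².

5.4 m/s²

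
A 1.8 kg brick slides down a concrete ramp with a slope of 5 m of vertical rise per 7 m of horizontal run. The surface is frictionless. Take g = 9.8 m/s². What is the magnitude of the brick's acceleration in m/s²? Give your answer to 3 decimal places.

5.696 m/s²

Resolving the weight along the incline: the component pulling the brick down the slope is mg sin 35.54° = 1.8 × 9.8 × 0.5812 = 10.252 N, and the normal force is N = mg cos 35.54° = 1.8 × 9.8 × 0.8137 = 14.354 N.
With no friction the net force along the incline is 10.252 N, so a = g sin 35.54° = 10.252 / 1.8 = 5.6956 m/s².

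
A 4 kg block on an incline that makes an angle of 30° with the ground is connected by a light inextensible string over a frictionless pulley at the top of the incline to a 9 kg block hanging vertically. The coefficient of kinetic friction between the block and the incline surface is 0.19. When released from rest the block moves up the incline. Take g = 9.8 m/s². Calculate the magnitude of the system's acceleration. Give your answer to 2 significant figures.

4.8 m/s²

For the block on the incline: the weight component along the slope is m₁g sin 30° = 4 × 9.8 × 0.5000 = 19.600 N and the normal force is N = m₁g cos 30° = 33.948 N.
Kinetic friction opposes the block's motion up the incline: f = μN = 0.19 × 33.948 = 6.450 N acting down the slope.
Newton's second law for the block (up-slope positive): T − 19.600 − 6.450 = 4 a. For the hanging block (downward positive): 9 × 9.8 − T = 9 a.
Adding the two equations eliminates T: 62.150 = 13 a, so a = 4.7808 m/s².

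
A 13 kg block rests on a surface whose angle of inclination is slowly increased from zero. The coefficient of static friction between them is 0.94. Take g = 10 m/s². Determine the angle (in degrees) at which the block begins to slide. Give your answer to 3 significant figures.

43.2°

At the threshold of sliding, static friction is at its maximum μ_s N and exactly balances the weight component along the incline: mg sin θ = μ_s mg cos θ.
Hence tan θ = μ_s = 0.94, so θ = arctan(0.94) = 43.2285°.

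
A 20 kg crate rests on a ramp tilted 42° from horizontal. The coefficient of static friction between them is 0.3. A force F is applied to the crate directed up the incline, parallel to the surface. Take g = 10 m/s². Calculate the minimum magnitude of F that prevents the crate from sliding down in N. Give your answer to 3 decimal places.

89.237 N

The normal force is N = mg cos 42° = 148.629 N. With F at its minimum the crate is on the verge of sliding down, so static friction is at its maximum μ_s N = 0.3 × 148.629 = 44.589 N and acts up the slope.
Equilibrium along the incline: F + μ_s N = mg sin 42°, so F = 133.826 − 44.589 = 89.237 N.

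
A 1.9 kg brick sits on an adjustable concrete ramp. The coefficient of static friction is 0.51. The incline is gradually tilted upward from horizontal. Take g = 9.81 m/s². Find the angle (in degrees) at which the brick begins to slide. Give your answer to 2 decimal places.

27.02°

At the threshold of sliding, static friction is at its maximum μ_s N and exactly balances the weight component along the incline: mg sin θ = μ_s mg cos θ.
Hence tan θ = μ_s = 0.51, so θ = arctan(0.51) = 27.0216°.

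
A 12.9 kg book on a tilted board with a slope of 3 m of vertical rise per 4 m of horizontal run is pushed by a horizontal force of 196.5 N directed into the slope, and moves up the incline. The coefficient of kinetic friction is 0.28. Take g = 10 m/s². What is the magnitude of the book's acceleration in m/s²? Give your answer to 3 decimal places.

1.387 m/s²

The horizontal push has components F cos 36.87° = 196.5 × 0.8000 = 157.200 N up the incline and F sin 36.87° = 196.5 × 0.6000 = 117.900 N pressing into the surface.
The normal force is therefore N = mg cos 36.87° + F sin 36.87° = 103.200 + 117.900 = 221.100 N, and kinetic friction down the slope is μN = 0.28 × 221.100 = 61.908 N.
Along the incline: F cos 36.87° − mg sin 36.87° − μN = ma, so 157.200 − 77.400 − 61.908 = 12.9 a, giving a = 1.3870 m/s².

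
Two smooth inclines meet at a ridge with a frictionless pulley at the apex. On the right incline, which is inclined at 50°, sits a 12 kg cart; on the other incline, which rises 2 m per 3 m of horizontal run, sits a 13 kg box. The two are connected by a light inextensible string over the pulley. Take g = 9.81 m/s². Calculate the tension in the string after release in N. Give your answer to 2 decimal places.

80.85 N

Resolve each weight along its own incline: the 12 kg mass has component 12 × 9.81 × sin 50° = 90.179 N down its slope, and the 13 kg mass has 13 × 9.81 × sin 33.69° = 70.741 N down its slope.
The 12 kg side's 90.179 N exceeds the other side's 70.741 N, so that mass slides down and the 13 kg mass slides up. Taking that direction as positive, Newton's second law for the whole system gives 90.179 − 70.741 = (12 + 13) a, so a = 19.438 / 25 = 0.7775 m/s².
For the 13 kg mass (up-slope positive): T − 70.741 = 13 × 0.7775, so T = 80.849 N.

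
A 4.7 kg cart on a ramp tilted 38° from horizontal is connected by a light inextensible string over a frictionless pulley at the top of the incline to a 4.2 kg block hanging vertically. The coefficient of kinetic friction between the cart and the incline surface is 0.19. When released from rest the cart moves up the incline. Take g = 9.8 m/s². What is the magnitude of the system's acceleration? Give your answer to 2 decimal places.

0.66 m/s²

For the cart on the incline: the weight component along the slope is m₁g sin 38° = 4.7 × 9.8 × 0.6157 = 28.359 N and the normal force is N = m₁g cos 38° = 36.296 N.
Kinetic friction opposes the cart's motion up the incline: f = μN = 0.19 × 36.296 = 6.896 N acting down the slope.
Newton's second law for the cart (up-slope positive): T − 28.359 − 6.896 = 4.7 a. For the hanging block (downward positive): 4.2 × 9.8 − T = 4.2 a.
Adding the two equations eliminates T: 5.905 = 8.9 a, so a = 0.6635 m/s².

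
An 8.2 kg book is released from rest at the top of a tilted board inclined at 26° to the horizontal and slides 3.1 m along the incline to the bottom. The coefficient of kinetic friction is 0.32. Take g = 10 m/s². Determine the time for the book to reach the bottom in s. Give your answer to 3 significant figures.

The weight component along the incline is mg sin 26° = 35.946 N and the normal force is N = mg cos 26° = 73.701 N.
Friction up the slope is f = μN = 0.32 × 73.701 = 23.584 N, so the net downslope force is 35.946 − 23.584 = 12.362 N and a = 12.362 / 8.2 = 1.5076 m/s².
Starting from rest, L = ½at², so t = √(2L/a) = √(2 × 3.1 / 1.5076) = 2.0279 s.

2.03 s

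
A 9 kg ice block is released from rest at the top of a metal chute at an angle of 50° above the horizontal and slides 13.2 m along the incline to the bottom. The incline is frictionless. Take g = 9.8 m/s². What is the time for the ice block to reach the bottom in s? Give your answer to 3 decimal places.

The weight component along the incline is mg sin 50° = 67.565 N and the normal force is N = mg cos 50° = 56.694 N.
With no friction, a = g sin 50° = 7.5072 m/s².
Starting from rest, L = ½at², so t = √(2L/a) = √(2 × 13.2 / 7.5072) = 1.8753 s.

1.875 s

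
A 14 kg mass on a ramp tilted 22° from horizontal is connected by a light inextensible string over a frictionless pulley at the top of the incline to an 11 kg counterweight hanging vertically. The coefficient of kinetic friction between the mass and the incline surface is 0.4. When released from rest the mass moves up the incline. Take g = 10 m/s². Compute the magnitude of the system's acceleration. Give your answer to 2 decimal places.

For the mass on the incline: the weight component along the slope is m₁g sin 22° = 14 × 10 × 0.3746 = 52.444 N and the normal force is N = m₁g cos 22° = 129.806 N.
Kinetic friction opposes the mass's motion up the incline: f = μN = 0.4 × 129.806 = 51.922 N acting down the slope.
Newton's second law for the mass (up-slope positive): T − 52.444 − 51.922 = 14 a. For the hanging counterweight (downward positive): 11 × 10 − T = 11 a.
Adding the two equations eliminates T: 5.634 = 25 a, so a = 0.2254 m/s².

0.23 m/s²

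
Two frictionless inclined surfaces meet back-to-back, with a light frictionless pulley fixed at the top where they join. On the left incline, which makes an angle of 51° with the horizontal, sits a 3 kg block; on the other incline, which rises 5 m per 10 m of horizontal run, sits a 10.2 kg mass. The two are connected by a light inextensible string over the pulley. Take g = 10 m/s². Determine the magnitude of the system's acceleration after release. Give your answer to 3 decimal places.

1.690 m/s²

Resolve each weight along its own incline: the 3 kg mass has component 3 × 10 × sin 51° = 23.314 N down its slope, and the 10.2 kg mass has 10.2 × 10 × sin 26.57° = 45.616 N down its slope.
The 10.2 kg side's 45.616 N exceeds the other side's 23.314 N, so that mass slides down and the 3 kg mass slides up. Taking that direction as positive, Newton's second law for the whole system gives 45.616 − 23.314 = (3 + 10.2) a, so a = 22.302 / 13.2 = 1.6895 m/s².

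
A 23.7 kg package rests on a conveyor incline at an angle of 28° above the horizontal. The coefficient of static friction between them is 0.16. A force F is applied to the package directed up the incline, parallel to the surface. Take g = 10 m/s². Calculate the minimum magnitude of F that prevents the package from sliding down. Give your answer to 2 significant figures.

The normal force is N = mg cos 28° = 209.259 N. With F at its minimum the package is on the verge of sliding down, so static friction is at its maximum μ_s N = 0.16 × 209.259 = 33.481 N and acts up the slope.
Equilibrium along the incline: F + μ_s N = mg sin 28°, so F = 111.265 − 33.481 = 77.784 N.

78 N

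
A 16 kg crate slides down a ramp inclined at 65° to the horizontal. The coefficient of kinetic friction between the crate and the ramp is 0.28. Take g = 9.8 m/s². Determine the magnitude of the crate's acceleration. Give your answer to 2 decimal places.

Resolving the weight along the incline: the component pulling the crate down the slope is mg sin 65° = 16 × 9.8 × 0.9063 = 142.108 N, and the normal force is N = mg cos 65° = 16 × 9.8 × 0.4226 = 66.264 N.
Kinetic friction acts up the slope with magnitude f = μN = 0.28 × 66.264 = 18.554 N.
Net force along the incline is 142.108 − 18.554 = 123.554 N, so a = 123.554 / 16 = 7.7221 m/s².

7.72 m/s²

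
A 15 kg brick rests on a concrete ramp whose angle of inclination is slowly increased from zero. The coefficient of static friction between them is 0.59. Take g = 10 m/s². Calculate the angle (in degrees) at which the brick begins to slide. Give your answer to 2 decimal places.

30.54°

At the threshold of sliding, static friction is at its maximum μ_s N and exactly balances the weight component along the incline: mg sin θ = μ_s mg cos θ.
Hence tan θ = μ_s = 0.59, so θ = arctan(0.59) = 30.5406°.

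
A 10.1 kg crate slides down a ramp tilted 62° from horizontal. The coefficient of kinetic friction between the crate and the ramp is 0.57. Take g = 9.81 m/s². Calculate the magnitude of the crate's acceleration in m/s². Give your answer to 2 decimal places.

Resolving the weight along the incline: the component pulling the crate down the slope is mg sin 62° = 10.1 × 9.81 × 0.8829 = 87.479 N, and the normal force is N = mg cos 62° = 10.1 × 9.81 × 0.4695 = 46.519 N.
Kinetic friction acts up the slope with magnitude f = μN = 0.57 × 46.519 = 26.516 N.
Net force along the incline is 87.479 − 26.516 = 60.963 N, so a = 60.963 / 10.1 = 6.0359 m/s².

6.04 m/s²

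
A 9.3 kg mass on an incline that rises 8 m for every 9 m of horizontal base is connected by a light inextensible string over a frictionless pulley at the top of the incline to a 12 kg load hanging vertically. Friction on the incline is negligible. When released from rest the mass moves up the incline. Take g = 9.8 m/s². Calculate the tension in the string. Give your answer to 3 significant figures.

85.5 N

For the mass on the incline: the weight component along the slope is m₁g sin 41.63° = 9.3 × 9.8 × 0.6644 = 60.553 N and the normal force is N = m₁g cos 41.63° = 68.119 N.
Newton's second law for the mass (up-slope positive): T − 60.553 = 9.3 a. For the hanging load (downward positive): 12 × 9.8 − T = 12 a.
Adding the two equations eliminates T: 57.047 = 21.3 a, so a = 2.6783 m/s².
Then from the hanging load's equation, T = 12 × (9.8 − 2.6783) = 85.460 N.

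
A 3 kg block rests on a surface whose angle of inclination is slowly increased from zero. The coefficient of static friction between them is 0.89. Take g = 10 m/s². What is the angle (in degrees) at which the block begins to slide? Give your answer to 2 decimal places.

41.67°

At the threshold of sliding, static friction is at its maximum μ_s N and exactly balances the weight component along the incline: mg sin θ = μ_s mg cos θ.
Hence tan θ = μ_s = 0.89, so θ = arctan(0.89) = 41.6691°.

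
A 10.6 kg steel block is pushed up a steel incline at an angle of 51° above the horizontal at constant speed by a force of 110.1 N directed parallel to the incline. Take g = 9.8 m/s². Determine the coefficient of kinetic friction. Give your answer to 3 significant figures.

At constant speed ΣF = 0 along the incline. The applied 110.1 N acts up the slope; the weight component mg sin 51° = 80.730 N and kinetic friction μN both act down the slope.
So 110.1 = 80.730 + μ × 65.374, giving μ = (110.1 − 80.730) / 65.374 = 0.4493.

0.449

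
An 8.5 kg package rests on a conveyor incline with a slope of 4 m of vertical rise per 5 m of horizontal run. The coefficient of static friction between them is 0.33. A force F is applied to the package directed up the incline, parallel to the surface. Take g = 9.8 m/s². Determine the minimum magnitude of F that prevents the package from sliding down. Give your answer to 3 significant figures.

30.6 N

The normal force is N = mg cos 38.66° = 65.046 N. With F at its minimum the package is on the verge of sliding down, so static friction is at its maximum μ_s N = 0.33 × 65.046 = 21.465 N and acts up the slope.
Equilibrium along the incline: F + μ_s N = mg sin 38.66°, so F = 52.037 − 21.465 = 30.572 N.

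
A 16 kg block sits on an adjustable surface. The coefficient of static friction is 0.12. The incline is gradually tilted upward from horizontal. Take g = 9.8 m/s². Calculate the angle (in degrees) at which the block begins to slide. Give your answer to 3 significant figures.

At the threshold of sliding, static friction is at its maximum μ_s N and exactly balances the weight component along the incline: mg sin θ = μ_s mg cos θ.
Hence tan θ = μ_s = 0.12, so θ = arctan(0.12) = 6.8428°.

6.84°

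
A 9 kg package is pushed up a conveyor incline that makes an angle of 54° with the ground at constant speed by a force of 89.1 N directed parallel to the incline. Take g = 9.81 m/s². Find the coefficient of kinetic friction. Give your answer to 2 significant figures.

At constant speed ΣF = 0 along the incline. The applied 89.1 N acts up the slope; the weight component mg sin 54° = 71.428 N and kinetic friction μN both act down the slope.
So 89.1 = 71.428 + μ × 51.896, giving μ = (89.1 − 71.428) / 51.896 = 0.3405.

0.34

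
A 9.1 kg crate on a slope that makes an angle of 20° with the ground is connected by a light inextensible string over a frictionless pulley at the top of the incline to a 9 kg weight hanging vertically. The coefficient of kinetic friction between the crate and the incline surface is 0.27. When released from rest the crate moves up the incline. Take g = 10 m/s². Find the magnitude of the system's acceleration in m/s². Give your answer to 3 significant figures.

1.98 m/s²

For the crate on the incline: the weight component along the slope is m₁g sin 20° = 9.1 × 10 × 0.3420 = 31.122 N and the normal force is N = m₁g cos 20° = 85.512 N.
Kinetic friction opposes the crate's motion up the incline: f = μN = 0.27 × 85.512 = 23.088 N acting down the slope.
Newton's second law for the crate (up-slope positive): T − 31.122 − 23.088 = 9.1 a. For the hanging weight (downward positive): 9 × 10 − T = 9 a.
Adding the two equations eliminates T: 35.790 = 18.1 a, so a = 1.9773 m/s².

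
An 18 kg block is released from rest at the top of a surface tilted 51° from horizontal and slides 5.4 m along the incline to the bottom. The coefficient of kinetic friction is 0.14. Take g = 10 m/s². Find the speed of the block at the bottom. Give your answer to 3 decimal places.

8.626 m/s

The weight component along the incline is mg sin 51° = 139.886 N and the normal force is N = mg cos 51° = 113.278 N.
Friction up the slope is f = μN = 0.14 × 113.278 = 15.859 N, so the net downslope force is 139.886 − 15.859 = 124.027 N and a = 124.027 / 18 = 6.8904 m/s².
Starting from rest over a distance of 5.4 m, v² = 2aL = 2 × 6.8904 × 5.4 = 74.4163, so v = 8.6265 m/s.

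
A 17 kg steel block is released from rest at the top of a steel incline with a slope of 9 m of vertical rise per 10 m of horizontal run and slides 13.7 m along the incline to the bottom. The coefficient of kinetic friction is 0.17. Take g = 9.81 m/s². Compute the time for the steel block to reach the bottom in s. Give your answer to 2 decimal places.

2.27 s

The weight component along the incline is mg sin 41.99° = 111.563 N and the normal force is N = mg cos 41.99° = 123.959 N.
Friction up the slope is f = μN = 0.17 × 123.959 = 21.073 N, so the net downslope force is 111.563 − 21.073 = 90.490 N and a = 90.490 / 17 = 5.3229 m/s².
Starting from rest, L = ½at², so t = √(2L/a) = √(2 × 13.7 / 5.3229) = 2.2688 s.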